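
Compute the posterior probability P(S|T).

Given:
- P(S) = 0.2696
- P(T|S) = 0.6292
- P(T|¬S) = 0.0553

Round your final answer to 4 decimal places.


Bayes' theorem: P(S|T) = P(T|S) × P(S) / P(T)

Step 1: Calculate P(T) using law of total probability
P(T) = P(T|S)P(S) + P(T|¬S)P(¬S)
     = 0.6292 × 0.2696 + 0.0553 × 0.7304
     = 0.16963232 + 0.04039112
     = 0.21002344

Step 2: Apply Bayes' theorem
P(S|T) = P(T|S) × P(S) / P(T)
       = 0.16963232 / 0.21002344
       = 0.8077


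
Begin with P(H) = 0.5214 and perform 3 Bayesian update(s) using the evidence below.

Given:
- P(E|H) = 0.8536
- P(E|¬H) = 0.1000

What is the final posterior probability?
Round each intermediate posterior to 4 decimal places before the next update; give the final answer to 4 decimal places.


Sequential Bayesian updating:

Initial prior: P(H) = 0.5214

Update 1:
  P(E) = 0.8536 × 0.5214 + 0.1000 × 0.4786 = 0.44506704 + 0.04786000 = 0.49292704
  P(H|E) = 0.44506704 / 0.49292704 = 0.9029

Update 2:
  P(E) = 0.8536 × 0.9029 + 0.1000 × 0.0971 = 0.77071544 + 0.00971000 = 0.78042544
  P(H|E) = 0.77071544 / 0.78042544 = 0.9876

Update 3:
  P(E) = 0.8536 × 0.9876 + 0.1000 × 0.0124 = 0.84301536 + 0.00124000 = 0.84425536
  P(H|E) = 0.84301536 / 0.84425536 = 0.9985

Final posterior: 0.9985


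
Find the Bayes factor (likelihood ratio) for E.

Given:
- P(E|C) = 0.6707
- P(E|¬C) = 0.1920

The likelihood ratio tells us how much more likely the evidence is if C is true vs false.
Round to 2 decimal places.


Likelihood Ratio (LR) = P(E|C) / P(E|¬C)

LR = 0.6707 / 0.1920
   = 3.49

The evidence is 3.49 times more likely if C is true than if C is false.
LR > 1, so observing E raises the odds in favor of C.


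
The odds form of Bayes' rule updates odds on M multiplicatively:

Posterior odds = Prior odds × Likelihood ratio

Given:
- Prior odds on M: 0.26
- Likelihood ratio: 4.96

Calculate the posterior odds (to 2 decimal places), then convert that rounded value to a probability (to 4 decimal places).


Step 1: Calculate posterior odds
Posterior odds = Prior odds × LR
               = 0.26 × 4.96
               = 1.29

Step 2: Convert to probability
P(M|E) = Posterior odds / (1 + Posterior odds)
       = 1.29 / (1 + 1.29)
       = 1.29 / 2.29
       = 0.5633

The evidence increased P(M) from 0.2063 to 0.5633.


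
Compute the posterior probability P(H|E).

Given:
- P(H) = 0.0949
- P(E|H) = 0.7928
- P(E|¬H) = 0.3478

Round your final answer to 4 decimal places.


Bayes' theorem: P(H|E) = P(E|H) × P(H) / P(E)

Step 1: Calculate P(E) using law of total probability
P(E) = P(E|H)P(H) + P(E|¬H)P(¬H)
     = 0.7928 × 0.0949 + 0.3478 × 0.9051
     = 0.07523672 + 0.31479378
     = 0.39003050

Step 2: Apply Bayes' theorem
P(H|E) = P(E|H) × P(H) / P(E)
       = 0.07523672 / 0.39003050
       = 0.1929


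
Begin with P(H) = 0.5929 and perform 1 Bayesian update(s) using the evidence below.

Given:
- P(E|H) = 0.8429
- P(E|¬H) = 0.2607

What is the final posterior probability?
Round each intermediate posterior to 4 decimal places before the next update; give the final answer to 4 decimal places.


Sequential Bayesian updating:

Initial prior: P(H) = 0.5929

Update 1:
  P(E) = 0.8429 × 0.5929 + 0.2607 × 0.4071 = 0.49975541 + 0.10613097 = 0.60588638
  P(H|E) = 0.49975541 / 0.60588638 = 0.8248

Final posterior: 0.8248


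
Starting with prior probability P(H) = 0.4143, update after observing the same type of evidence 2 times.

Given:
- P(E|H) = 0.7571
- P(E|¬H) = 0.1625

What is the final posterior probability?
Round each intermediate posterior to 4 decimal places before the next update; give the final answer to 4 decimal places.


Sequential Bayesian updating:

Initial prior: P(H) = 0.4143

Update 1:
  P(E) = 0.7571 × 0.4143 + 0.1625 × 0.5857 = 0.31366653 + 0.09517625 = 0.40884278
  P(H|E) = 0.31366653 / 0.40884278 = 0.7672

Update 2:
  P(E) = 0.7571 × 0.7672 + 0.1625 × 0.2328 = 0.58084712 + 0.03783000 = 0.61867712
  P(H|E) = 0.58084712 / 0.61867712 = 0.9389

Final posterior: 0.9389


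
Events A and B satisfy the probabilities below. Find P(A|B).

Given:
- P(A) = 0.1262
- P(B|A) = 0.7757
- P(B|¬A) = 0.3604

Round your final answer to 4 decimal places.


Bayes' theorem: P(A|B) = P(B|A) × P(A) / P(B)

Step 1: Calculate P(B) using law of total probability
P(B) = P(B|A)P(A) + P(B|¬A)P(¬A)
     = 0.7757 × 0.1262 + 0.3604 × 0.8738
     = 0.09789334 + 0.31491752
     = 0.41281086

Step 2: Apply Bayes' theorem
P(A|B) = P(B|A) × P(A) / P(B)
       = 0.09789334 / 0.41281086
       = 0.2371


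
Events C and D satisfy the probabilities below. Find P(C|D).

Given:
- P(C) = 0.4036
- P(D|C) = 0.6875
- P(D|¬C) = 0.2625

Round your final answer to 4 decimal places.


Bayes' theorem: P(C|D) = P(D|C) × P(C) / P(D)

Step 1: Calculate P(D) using law of total probability
P(D) = P(D|C)P(C) + P(D|¬C)P(¬C)
     = 0.6875 × 0.4036 + 0.2625 × 0.5964
     = 0.27747500 + 0.15655500
     = 0.43403000

Step 2: Apply Bayes' theorem
P(C|D) = P(D|C) × P(C) / P(D)
       = 0.27747500 / 0.43403000
       = 0.6393


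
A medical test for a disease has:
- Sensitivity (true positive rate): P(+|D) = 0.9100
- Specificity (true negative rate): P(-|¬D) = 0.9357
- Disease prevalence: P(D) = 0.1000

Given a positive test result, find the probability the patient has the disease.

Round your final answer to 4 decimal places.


Let D = has disease, + = positive test

Given:
- P(D) = 0.1000 (prevalence)
- P(+|D) = 0.9100 (sensitivity)
- P(-|¬D) = 0.9357 (specificity)
- P(+|¬D) = 0.0643 (false positive rate = 1 - specificity)

Step 1: Find P(+)
P(+) = P(+|D)P(D) + P(+|¬D)P(¬D)
     = 0.9100 × 0.1000 + 0.0643 × 0.9000
     = 0.09100000 + 0.05787000
     = 0.14887000

Step 2: Apply Bayes' theorem for P(D|+)
P(D|+) = P(+|D)P(D) / P(+)
       = 0.09100000 / 0.14887000
       = 0.6113


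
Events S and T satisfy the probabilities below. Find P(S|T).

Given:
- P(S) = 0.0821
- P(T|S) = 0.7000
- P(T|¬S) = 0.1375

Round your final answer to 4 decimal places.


Bayes' theorem: P(S|T) = P(T|S) × P(S) / P(T)

Step 1: Calculate P(T) using law of total probability
P(T) = P(T|S)P(S) + P(T|¬S)P(¬S)
     = 0.7000 × 0.0821 + 0.1375 × 0.9179
     = 0.05747000 + 0.12621125
     = 0.18368125

Step 2: Apply Bayes' theorem
P(S|T) = P(T|S) × P(S) / P(T)
       = 0.05747000 / 0.18368125
       = 0.3129


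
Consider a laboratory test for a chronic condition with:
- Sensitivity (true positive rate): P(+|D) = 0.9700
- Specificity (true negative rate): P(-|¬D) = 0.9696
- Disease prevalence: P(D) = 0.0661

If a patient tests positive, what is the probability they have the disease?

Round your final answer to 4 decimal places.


Let D = has disease, + = positive test

Given:
- P(D) = 0.0661 (prevalence)
- P(+|D) = 0.9700 (sensitivity)
- P(-|¬D) = 0.9696 (specificity)
- P(+|¬D) = 0.0304 (false positive rate = 1 - specificity)

Step 1: Find P(+)
P(+) = P(+|D)P(D) + P(+|¬D)P(¬D)
     = 0.9700 × 0.0661 + 0.0304 × 0.9339
     = 0.06411700 + 0.02839056
     = 0.09250756

Step 2: Apply Bayes' theorem for P(D|+)
P(D|+) = P(+|D)P(D) / P(+)
       = 0.06411700 / 0.09250756
       = 0.6931


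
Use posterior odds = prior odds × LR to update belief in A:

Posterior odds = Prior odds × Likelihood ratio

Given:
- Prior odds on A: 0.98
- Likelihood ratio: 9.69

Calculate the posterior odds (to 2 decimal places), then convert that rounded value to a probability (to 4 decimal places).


Step 1: Calculate posterior odds
Posterior odds = Prior odds × LR
               = 0.98 × 9.69
               = 9.50

Step 2: Convert to probability
P(A|E) = Posterior odds / (1 + Posterior odds)
       = 9.50 / (1 + 9.50)
       = 9.50 / 10.50
       = 0.9048

The evidence increased P(A) from 0.4949 to 0.9048.


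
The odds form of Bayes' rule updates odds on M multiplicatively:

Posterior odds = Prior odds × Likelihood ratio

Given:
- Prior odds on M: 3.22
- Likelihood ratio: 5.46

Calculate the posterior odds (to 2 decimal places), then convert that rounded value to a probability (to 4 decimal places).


Step 1: Calculate posterior odds
Posterior odds = Prior odds × LR
               = 3.22 × 5.46
               = 17.58

Step 2: Convert to probability
P(M|E) = Posterior odds / (1 + Posterior odds)
       = 17.58 / (1 + 17.58)
       = 17.58 / 18.58
       = 0.9462

The evidence increased P(M) from 0.7630 to 0.9462.


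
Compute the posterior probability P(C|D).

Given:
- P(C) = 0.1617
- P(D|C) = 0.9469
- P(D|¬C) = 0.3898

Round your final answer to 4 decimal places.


Bayes' theorem: P(C|D) = P(D|C) × P(C) / P(D)

Step 1: Calculate P(D) using law of total probability
P(D) = P(D|C)P(C) + P(D|¬C)P(¬C)
     = 0.9469 × 0.1617 + 0.3898 × 0.8383
     = 0.15311373 + 0.32676934
     = 0.47988307

Step 2: Apply Bayes' theorem
P(C|D) = P(D|C) × P(C) / P(D)
       = 0.15311373 / 0.47988307
       = 0.3191


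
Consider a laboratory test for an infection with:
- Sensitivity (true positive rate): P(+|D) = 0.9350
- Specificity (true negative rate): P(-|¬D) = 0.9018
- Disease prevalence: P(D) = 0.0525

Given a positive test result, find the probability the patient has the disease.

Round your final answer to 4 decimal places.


Let D = has disease, + = positive test

Given:
- P(D) = 0.0525 (prevalence)
- P(+|D) = 0.9350 (sensitivity)
- P(-|¬D) = 0.9018 (specificity)
- P(+|¬D) = 0.0982 (false positive rate = 1 - specificity)

Step 1: Find P(+)
P(+) = P(+|D)P(D) + P(+|¬D)P(¬D)
     = 0.9350 × 0.0525 + 0.0982 × 0.9475
     = 0.04908750 + 0.09304450
     = 0.14213200

Step 2: Apply Bayes' theorem for P(D|+)
P(D|+) = P(+|D)P(D) / P(+)
       = 0.04908750 / 0.14213200
       = 0.3454


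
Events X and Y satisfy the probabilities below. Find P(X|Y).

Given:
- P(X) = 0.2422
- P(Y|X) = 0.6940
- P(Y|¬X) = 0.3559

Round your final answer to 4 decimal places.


Bayes' theorem: P(X|Y) = P(Y|X) × P(X) / P(Y)

Step 1: Calculate P(Y) using law of total probability
P(Y) = P(Y|X)P(X) + P(Y|¬X)P(¬X)
     = 0.6940 × 0.2422 + 0.3559 × 0.7578
     = 0.16808680 + 0.26970102
     = 0.43778782

Step 2: Apply Bayes' theorem
P(X|Y) = P(Y|X) × P(X) / P(Y)
       = 0.16808680 / 0.43778782
       = 0.3839


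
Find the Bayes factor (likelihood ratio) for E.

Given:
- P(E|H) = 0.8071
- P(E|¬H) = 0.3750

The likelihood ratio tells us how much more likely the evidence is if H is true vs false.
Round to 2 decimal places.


Likelihood Ratio (LR) = P(E|H) / P(E|¬H)

LR = 0.8071 / 0.3750
   = 2.15

The evidence is 2.15 times more likely if H is true than if H is false.
Because LR exceeds 1, E is evidence for H.


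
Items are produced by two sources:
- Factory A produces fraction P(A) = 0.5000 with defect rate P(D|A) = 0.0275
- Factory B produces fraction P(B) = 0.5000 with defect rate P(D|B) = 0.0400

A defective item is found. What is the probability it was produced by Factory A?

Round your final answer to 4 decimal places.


Let A = from Factory A, D = defective

Given:
- P(A) = 0.5000, P(B) = 0.5000
- P(D|A) = 0.0275, P(D|B) = 0.0400

Step 1: Find P(D)
P(D) = P(D|A)P(A) + P(D|B)P(B)
     = 0.0275 × 0.5000 + 0.0400 × 0.5000
     = 0.01375000 + 0.02000000
     = 0.03375000

Step 2: Apply Bayes' theorem
P(A|D) = P(D|A)P(A) / P(D)
       = 0.01375000 / 0.03375000
       = 0.4074


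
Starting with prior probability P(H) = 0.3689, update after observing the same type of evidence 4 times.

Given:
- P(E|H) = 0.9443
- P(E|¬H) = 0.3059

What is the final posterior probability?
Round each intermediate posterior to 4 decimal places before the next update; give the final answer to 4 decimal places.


Sequential Bayesian updating:

Initial prior: P(H) = 0.3689

Update 1:
  P(E) = 0.9443 × 0.3689 + 0.3059 × 0.6311 = 0.34835227 + 0.19305349 = 0.54140576
  P(H|E) = 0.34835227 / 0.54140576 = 0.6434

Update 2:
  P(E) = 0.9443 × 0.6434 + 0.3059 × 0.3566 = 0.60756262 + 0.10908394 = 0.71664656
  P(H|E) = 0.60756262 / 0.71664656 = 0.8478

Update 3:
  P(E) = 0.9443 × 0.8478 + 0.3059 × 0.1522 = 0.80057754 + 0.04655798 = 0.84713552
  P(H|E) = 0.80057754 / 0.84713552 = 0.9450

Update 4:
  P(E) = 0.9443 × 0.9450 + 0.3059 × 0.0550 = 0.89236350 + 0.01682450 = 0.90918800
  P(H|E) = 0.89236350 / 0.90918800 = 0.9815

Final posterior: 0.9815


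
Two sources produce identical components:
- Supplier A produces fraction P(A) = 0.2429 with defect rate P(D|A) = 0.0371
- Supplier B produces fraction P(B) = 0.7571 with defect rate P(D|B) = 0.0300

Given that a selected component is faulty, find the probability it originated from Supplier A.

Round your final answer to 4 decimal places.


Let A = from Supplier A, D = faulty

Given:
- P(A) = 0.2429, P(B) = 0.7571
- P(D|A) = 0.0371, P(D|B) = 0.0300

Step 1: Find P(D)
P(D) = P(D|A)P(A) + P(D|B)P(B)
     = 0.0371 × 0.2429 + 0.0300 × 0.7571
     = 0.00901159 + 0.02271300
     = 0.03172459

Step 2: Apply Bayes' theorem
P(A|D) = P(D|A)P(A) / P(D)
       = 0.00901159 / 0.03172459
       = 0.2841


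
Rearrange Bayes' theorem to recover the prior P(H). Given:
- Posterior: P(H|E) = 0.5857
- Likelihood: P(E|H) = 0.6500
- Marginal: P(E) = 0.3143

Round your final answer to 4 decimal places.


From Bayes' theorem: P(H|E) = P(E|H) × P(H) / P(E)

Rearranging for P(H):
P(H) = P(H|E) × P(E) / P(E|H)
     = 0.5857 × 0.3143 / 0.6500
     = 0.18408551 / 0.6500
     = 0.2832


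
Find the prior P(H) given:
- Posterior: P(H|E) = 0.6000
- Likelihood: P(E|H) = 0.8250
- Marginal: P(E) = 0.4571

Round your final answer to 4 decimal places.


From Bayes' theorem: P(H|E) = P(E|H) × P(H) / P(E)

Rearranging for P(H):
P(H) = P(H|E) × P(E) / P(E|H)
     = 0.6000 × 0.4571 / 0.8250
     = 0.27426000 / 0.8250
     = 0.3324


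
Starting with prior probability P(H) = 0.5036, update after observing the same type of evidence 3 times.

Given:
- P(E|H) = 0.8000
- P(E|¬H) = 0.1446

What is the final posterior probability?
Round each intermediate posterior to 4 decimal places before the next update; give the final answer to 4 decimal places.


Sequential Bayesian updating:

Initial prior: P(H) = 0.5036

Update 1:
  P(E) = 0.8000 × 0.5036 + 0.1446 × 0.4964 = 0.40288000 + 0.07177944 = 0.47465944
  P(H|E) = 0.40288000 / 0.47465944 = 0.8488

Update 2:
  P(E) = 0.8000 × 0.8488 + 0.1446 × 0.1512 = 0.67904000 + 0.02186352 = 0.70090352
  P(H|E) = 0.67904000 / 0.70090352 = 0.9688

Update 3:
  P(E) = 0.8000 × 0.9688 + 0.1446 × 0.0312 = 0.77504000 + 0.00451152 = 0.77955152
  P(H|E) = 0.77504000 / 0.77955152 = 0.9942

Final posterior: 0.9942


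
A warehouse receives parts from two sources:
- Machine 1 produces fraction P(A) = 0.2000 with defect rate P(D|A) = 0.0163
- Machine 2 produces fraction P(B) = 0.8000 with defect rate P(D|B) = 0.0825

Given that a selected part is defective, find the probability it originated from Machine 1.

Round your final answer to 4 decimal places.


Let A = from Machine 1, D = defective

Given:
- P(A) = 0.2000, P(B) = 0.8000
- P(D|A) = 0.0163, P(D|B) = 0.0825

Step 1: Find P(D)
P(D) = P(D|A)P(A) + P(D|B)P(B)
     = 0.0163 × 0.2000 + 0.0825 × 0.8000
     = 0.00326000 + 0.06600000
     = 0.06926000

Step 2: Apply Bayes' theorem
P(A|D) = P(D|A)P(A) / P(D)
       = 0.00326000 / 0.06926000
       = 0.0471


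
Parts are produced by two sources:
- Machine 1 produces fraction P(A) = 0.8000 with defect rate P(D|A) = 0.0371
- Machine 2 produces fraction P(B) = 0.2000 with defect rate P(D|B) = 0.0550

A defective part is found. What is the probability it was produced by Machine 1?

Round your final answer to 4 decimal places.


Let A = from Machine 1, D = defective

Given:
- P(A) = 0.8000, P(B) = 0.2000
- P(D|A) = 0.0371, P(D|B) = 0.0550

Step 1: Find P(D)
P(D) = P(D|A)P(A) + P(D|B)P(B)
     = 0.0371 × 0.8000 + 0.0550 × 0.2000
     = 0.02968000 + 0.01100000
     = 0.04068000

Step 2: Apply Bayes' theorem
P(A|D) = P(D|A)P(A) / P(D)
       = 0.02968000 / 0.04068000
       = 0.7296


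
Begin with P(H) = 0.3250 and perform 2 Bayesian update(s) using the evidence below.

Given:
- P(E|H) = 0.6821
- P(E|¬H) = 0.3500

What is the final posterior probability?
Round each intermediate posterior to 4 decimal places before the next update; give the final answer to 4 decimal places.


Sequential Bayesian updating:

Initial prior: P(H) = 0.3250

Update 1:
  P(E) = 0.6821 × 0.3250 + 0.3500 × 0.6750 = 0.22168250 + 0.23625000 = 0.45793250
  P(H|E) = 0.22168250 / 0.45793250 = 0.4841

Update 2:
  P(E) = 0.6821 × 0.4841 + 0.3500 × 0.5159 = 0.33020461 + 0.18056500 = 0.51076961
  P(H|E) = 0.33020461 / 0.51076961 = 0.6465

Final posterior: 0.6465


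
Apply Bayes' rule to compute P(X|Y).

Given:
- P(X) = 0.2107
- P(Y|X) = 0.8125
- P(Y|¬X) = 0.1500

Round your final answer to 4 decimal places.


Bayes' theorem: P(X|Y) = P(Y|X) × P(X) / P(Y)

Step 1: Calculate P(Y) using law of total probability
P(Y) = P(Y|X)P(X) + P(Y|¬X)P(¬X)
     = 0.8125 × 0.2107 + 0.1500 × 0.7893
     = 0.17119375 + 0.11839500
     = 0.28958875

Step 2: Apply Bayes' theorem
P(X|Y) = P(Y|X) × P(X) / P(Y)
       = 0.17119375 / 0.28958875
       = 0.5912


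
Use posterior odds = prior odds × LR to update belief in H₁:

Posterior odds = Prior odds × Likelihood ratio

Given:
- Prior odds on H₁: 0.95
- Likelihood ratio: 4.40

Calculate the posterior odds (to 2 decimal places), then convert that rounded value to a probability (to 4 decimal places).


Step 1: Calculate posterior odds
Posterior odds = Prior odds × LR
               = 0.95 × 4.40
               = 4.18

Step 2: Convert to probability
P(H₁|E) = Posterior odds / (1 + Posterior odds)
       = 4.18 / (1 + 4.18)
       = 4.18 / 5.18
       = 0.8069

The evidence increased P(H₁) from 0.4872 to 0.8069.


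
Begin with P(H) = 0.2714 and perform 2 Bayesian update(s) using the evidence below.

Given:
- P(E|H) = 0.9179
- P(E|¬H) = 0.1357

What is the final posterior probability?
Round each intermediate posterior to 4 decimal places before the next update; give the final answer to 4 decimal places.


Sequential Bayesian updating:

Initial prior: P(H) = 0.2714

Update 1:
  P(E) = 0.9179 × 0.2714 + 0.1357 × 0.7286 = 0.24911806 + 0.09887102 = 0.34798908
  P(H|E) = 0.24911806 / 0.34798908 = 0.7159

Update 2:
  P(E) = 0.9179 × 0.7159 + 0.1357 × 0.2841 = 0.65712461 + 0.03855237 = 0.69567698
  P(H|E) = 0.65712461 / 0.69567698 = 0.9446

Final posterior: 0.9446


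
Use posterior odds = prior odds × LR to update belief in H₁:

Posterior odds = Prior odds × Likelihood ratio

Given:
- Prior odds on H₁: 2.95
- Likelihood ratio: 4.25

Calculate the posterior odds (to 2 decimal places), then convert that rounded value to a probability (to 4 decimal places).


Step 1: Calculate posterior odds
Posterior odds = Prior odds × LR
               = 2.95 × 4.25
               = 12.54

Step 2: Convert to probability
P(H₁|E) = Posterior odds / (1 + Posterior odds)
       = 12.54 / (1 + 12.54)
       = 12.54 / 13.54
       = 0.9261

The evidence increased P(H₁) from 0.7468 to 0.9261.


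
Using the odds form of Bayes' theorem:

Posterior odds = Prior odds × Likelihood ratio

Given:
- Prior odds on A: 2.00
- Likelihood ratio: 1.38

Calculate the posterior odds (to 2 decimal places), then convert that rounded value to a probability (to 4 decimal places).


Step 1: Calculate posterior odds
Posterior odds = Prior odds × LR
               = 2.00 × 1.38
               = 2.76

Step 2: Convert to probability
P(A|E) = Posterior odds / (1 + Posterior odds)
       = 2.76 / (1 + 2.76)
       = 2.76 / 3.76
       = 0.7340

The evidence increased P(A) from 0.6667 to 0.7340.


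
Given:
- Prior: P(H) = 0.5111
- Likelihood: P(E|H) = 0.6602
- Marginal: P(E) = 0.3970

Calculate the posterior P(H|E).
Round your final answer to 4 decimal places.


Using Bayes' theorem:

P(H|E) = P(E|H) × P(H) / P(E)
       = 0.6602 × 0.5111 / 0.3970
       = 0.33742822 / 0.3970
       = 0.8499

The evidence strengthens our belief in H.
Prior: 0.5111 → Posterior: 0.8499


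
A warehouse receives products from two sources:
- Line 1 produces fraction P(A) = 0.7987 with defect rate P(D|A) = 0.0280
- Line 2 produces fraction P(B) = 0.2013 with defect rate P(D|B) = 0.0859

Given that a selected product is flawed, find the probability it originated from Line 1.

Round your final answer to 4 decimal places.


Let A = from Line 1, D = flawed

Given:
- P(A) = 0.7987, P(B) = 0.2013
- P(D|A) = 0.0280, P(D|B) = 0.0859

Step 1: Find P(D)
P(D) = P(D|A)P(A) + P(D|B)P(B)
     = 0.0280 × 0.7987 + 0.0859 × 0.2013
     = 0.02236360 + 0.01729167
     = 0.03965527

Step 2: Apply Bayes' theorem
P(A|D) = P(D|A)P(A) / P(D)
       = 0.02236360 / 0.03965527
       = 0.5640


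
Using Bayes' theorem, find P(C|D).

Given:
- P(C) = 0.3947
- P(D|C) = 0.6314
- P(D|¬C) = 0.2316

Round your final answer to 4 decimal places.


Bayes' theorem: P(C|D) = P(D|C) × P(C) / P(D)

Step 1: Calculate P(D) using law of total probability
P(D) = P(D|C)P(C) + P(D|¬C)P(¬C)
     = 0.6314 × 0.3947 + 0.2316 × 0.6053
     = 0.24921358 + 0.14018748
     = 0.38940106

Step 2: Apply Bayes' theorem
P(C|D) = P(D|C) × P(C) / P(D)
       = 0.24921358 / 0.38940106
       = 0.6400


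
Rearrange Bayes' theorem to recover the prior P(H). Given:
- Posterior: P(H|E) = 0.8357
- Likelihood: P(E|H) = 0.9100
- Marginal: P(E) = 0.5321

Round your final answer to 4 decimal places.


From Bayes' theorem: P(H|E) = P(E|H) × P(H) / P(E)

Rearranging for P(H):
P(H) = P(H|E) × P(E) / P(E|H)
     = 0.8357 × 0.5321 / 0.9100
     = 0.44467597 / 0.9100
     = 0.4887


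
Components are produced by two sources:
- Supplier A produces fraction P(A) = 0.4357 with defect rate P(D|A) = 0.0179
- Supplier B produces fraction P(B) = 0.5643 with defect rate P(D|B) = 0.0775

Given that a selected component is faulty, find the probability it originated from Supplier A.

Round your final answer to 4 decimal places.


Let A = from Supplier A, D = faulty

Given:
- P(A) = 0.4357, P(B) = 0.5643
- P(D|A) = 0.0179, P(D|B) = 0.0775

Step 1: Find P(D)
P(D) = P(D|A)P(A) + P(D|B)P(B)
     = 0.0179 × 0.4357 + 0.0775 × 0.5643
     = 0.00779903 + 0.04373325
     = 0.05153228

Step 2: Apply Bayes' theorem
P(A|D) = P(D|A)P(A) / P(D)
       = 0.00779903 / 0.05153228
       = 0.1513


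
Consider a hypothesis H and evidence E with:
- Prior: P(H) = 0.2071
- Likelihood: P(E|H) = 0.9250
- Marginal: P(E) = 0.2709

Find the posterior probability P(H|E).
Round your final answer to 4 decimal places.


Using Bayes' theorem:

P(H|E) = P(E|H) × P(H) / P(E)
       = 0.9250 × 0.2071 / 0.2709
       = 0.19156750 / 0.2709
       = 0.7072

The evidence strengthens our belief in H.
Prior: 0.2071 → Posterior: 0.7072


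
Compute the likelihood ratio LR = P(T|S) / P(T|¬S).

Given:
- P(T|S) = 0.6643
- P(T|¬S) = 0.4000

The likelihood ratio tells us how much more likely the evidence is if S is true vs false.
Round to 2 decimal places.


Likelihood Ratio (LR) = P(T|S) / P(T|¬S)

LR = 0.6643 / 0.4000
   = 1.66

The evidence is 1.66 times more likely if S is true than if S is false.
Since LR > 1, the evidence supports S over ¬S.


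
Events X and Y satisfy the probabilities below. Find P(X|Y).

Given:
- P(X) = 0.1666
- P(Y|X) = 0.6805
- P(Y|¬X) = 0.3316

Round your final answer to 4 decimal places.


Bayes' theorem: P(X|Y) = P(Y|X) × P(X) / P(Y)

Step 1: Calculate P(Y) using law of total probability
P(Y) = P(Y|X)P(X) + P(Y|¬X)P(¬X)
     = 0.6805 × 0.1666 + 0.3316 × 0.8334
     = 0.11337130 + 0.27635544
     = 0.38972674

Step 2: Apply Bayes' theorem
P(X|Y) = P(Y|X) × P(X) / P(Y)
       = 0.11337130 / 0.38972674
       = 0.2909


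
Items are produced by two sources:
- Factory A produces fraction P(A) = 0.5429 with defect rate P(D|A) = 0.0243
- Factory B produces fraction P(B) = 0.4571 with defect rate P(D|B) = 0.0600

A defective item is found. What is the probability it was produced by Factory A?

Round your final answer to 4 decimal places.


Let A = from Factory A, D = defective

Given:
- P(A) = 0.5429, P(B) = 0.4571
- P(D|A) = 0.0243, P(D|B) = 0.0600

Step 1: Find P(D)
P(D) = P(D|A)P(A) + P(D|B)P(B)
     = 0.0243 × 0.5429 + 0.0600 × 0.4571
     = 0.01319247 + 0.02742600
     = 0.04061847

Step 2: Apply Bayes' theorem
P(A|D) = P(D|A)P(A) / P(D)
       = 0.01319247 / 0.04061847
       = 0.3248


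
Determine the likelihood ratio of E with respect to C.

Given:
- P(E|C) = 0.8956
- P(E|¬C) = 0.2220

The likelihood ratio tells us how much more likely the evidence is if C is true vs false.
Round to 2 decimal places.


Likelihood Ratio (LR) = P(E|C) / P(E|¬C)

LR = 0.8956 / 0.2220
   = 4.03

The evidence is 4.03 times more likely if C is true than if C is false.
Because LR exceeds 1, E is evidence for C.


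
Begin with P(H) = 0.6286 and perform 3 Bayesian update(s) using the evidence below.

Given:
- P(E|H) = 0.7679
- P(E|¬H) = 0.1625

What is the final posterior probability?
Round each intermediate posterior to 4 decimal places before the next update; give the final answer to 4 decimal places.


Sequential Bayesian updating:

Initial prior: P(H) = 0.6286

Update 1:
  P(E) = 0.7679 × 0.6286 + 0.1625 × 0.3714 = 0.48270194 + 0.06035250 = 0.54305444
  P(H|E) = 0.48270194 / 0.54305444 = 0.8889

Update 2:
  P(E) = 0.7679 × 0.8889 + 0.1625 × 0.1111 = 0.68258631 + 0.01805375 = 0.70064006
  P(H|E) = 0.68258631 / 0.70064006 = 0.9742

Update 3:
  P(E) = 0.7679 × 0.9742 + 0.1625 × 0.0258 = 0.74808818 + 0.00419250 = 0.75228068
  P(H|E) = 0.74808818 / 0.75228068 = 0.9944

Final posterior: 0.9944


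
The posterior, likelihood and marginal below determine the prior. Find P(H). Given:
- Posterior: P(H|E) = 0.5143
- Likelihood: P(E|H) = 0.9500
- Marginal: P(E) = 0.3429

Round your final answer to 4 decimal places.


From Bayes' theorem: P(H|E) = P(E|H) × P(H) / P(E)

Rearranging for P(H):
P(H) = P(H|E) × P(E) / P(E|H)
     = 0.5143 × 0.3429 / 0.9500
     = 0.17635347 / 0.9500
     = 0.1856


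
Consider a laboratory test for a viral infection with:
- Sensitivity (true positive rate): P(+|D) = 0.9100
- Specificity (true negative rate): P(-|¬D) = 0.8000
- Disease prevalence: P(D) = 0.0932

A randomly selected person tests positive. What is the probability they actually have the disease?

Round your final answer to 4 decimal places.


Let D = has disease, + = positive test

Given:
- P(D) = 0.0932 (prevalence)
- P(+|D) = 0.9100 (sensitivity)
- P(-|¬D) = 0.8000 (specificity)
- P(+|¬D) = 0.2000 (false positive rate = 1 - specificity)

Step 1: Find P(+)
P(+) = P(+|D)P(D) + P(+|¬D)P(¬D)
     = 0.9100 × 0.0932 + 0.2000 × 0.9068
     = 0.08481200 + 0.18136000
     = 0.26617200

Step 2: Apply Bayes' theorem for P(D|+)
P(D|+) = P(+|D)P(D) / P(+)
       = 0.08481200 / 0.26617200
       = 0.3186


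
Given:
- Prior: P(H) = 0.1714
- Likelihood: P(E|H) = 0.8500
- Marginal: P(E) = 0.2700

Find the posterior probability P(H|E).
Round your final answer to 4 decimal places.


Using Bayes' theorem:

P(H|E) = P(E|H) × P(H) / P(E)
       = 0.8500 × 0.1714 / 0.2700
       = 0.14569000 / 0.2700
       = 0.5396

The evidence strengthens our belief in H.
Prior: 0.1714 → Posterior: 0.5396


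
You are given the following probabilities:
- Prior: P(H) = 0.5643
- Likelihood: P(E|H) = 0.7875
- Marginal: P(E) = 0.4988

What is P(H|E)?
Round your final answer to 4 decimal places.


Using Bayes' theorem:

P(H|E) = P(E|H) × P(H) / P(E)
       = 0.7875 × 0.5643 / 0.4988
       = 0.44438625 / 0.4988
       = 0.8909

The evidence strengthens our belief in H.
Prior: 0.5643 → Posterior: 0.8909


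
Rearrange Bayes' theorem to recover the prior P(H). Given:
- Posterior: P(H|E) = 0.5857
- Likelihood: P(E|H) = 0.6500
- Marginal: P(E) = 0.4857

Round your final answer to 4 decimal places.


From Bayes' theorem: P(H|E) = P(E|H) × P(H) / P(E)

Rearranging for P(H):
P(H) = P(H|E) × P(E) / P(E|H)
     = 0.5857 × 0.4857 / 0.6500
     = 0.28447449 / 0.6500
     = 0.4377


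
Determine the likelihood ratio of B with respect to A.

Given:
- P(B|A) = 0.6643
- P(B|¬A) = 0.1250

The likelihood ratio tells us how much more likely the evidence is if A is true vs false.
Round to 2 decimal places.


Likelihood Ratio (LR) = P(B|A) / P(B|¬A)

LR = 0.6643 / 0.1250
   = 5.31

The evidence is 5.31 times more likely if A is true than if A is false.
LR > 1, so observing B raises the odds in favor of A.


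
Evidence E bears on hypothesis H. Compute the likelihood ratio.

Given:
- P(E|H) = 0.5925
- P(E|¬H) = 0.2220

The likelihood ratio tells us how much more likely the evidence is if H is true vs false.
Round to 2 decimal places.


Likelihood Ratio (LR) = P(E|H) / P(E|¬H)

LR = 0.5925 / 0.2220
   = 2.67

The evidence is 2.67 times more likely if H is true than if H is false.
LR > 1, so observing E raises the odds in favor of H.


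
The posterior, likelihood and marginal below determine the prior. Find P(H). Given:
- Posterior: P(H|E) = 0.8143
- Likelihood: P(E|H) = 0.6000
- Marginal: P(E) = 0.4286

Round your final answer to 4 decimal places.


From Bayes' theorem: P(H|E) = P(E|H) × P(H) / P(E)

Rearranging for P(H):
P(H) = P(H|E) × P(E) / P(E|H)
     = 0.8143 × 0.4286 / 0.6000
     = 0.34900898 / 0.6000
     = 0.5817


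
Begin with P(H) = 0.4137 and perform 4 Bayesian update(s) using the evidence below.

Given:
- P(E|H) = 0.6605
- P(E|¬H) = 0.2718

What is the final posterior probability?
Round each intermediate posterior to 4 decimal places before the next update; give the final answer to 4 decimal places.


Sequential Bayesian updating:

Initial prior: P(H) = 0.4137

Update 1:
  P(E) = 0.6605 × 0.4137 + 0.2718 × 0.5863 = 0.27324885 + 0.15935634 = 0.43260519
  P(H|E) = 0.27324885 / 0.43260519 = 0.6316

Update 2:
  P(E) = 0.6605 × 0.6316 + 0.2718 × 0.3684 = 0.41717180 + 0.10013112 = 0.51730292
  P(H|E) = 0.41717180 / 0.51730292 = 0.8064

Update 3:
  P(E) = 0.6605 × 0.8064 + 0.2718 × 0.1936 = 0.53262720 + 0.05262048 = 0.58524768
  P(H|E) = 0.53262720 / 0.58524768 = 0.9101

Update 4:
  P(E) = 0.6605 × 0.9101 + 0.2718 × 0.0899 = 0.60112105 + 0.02443482 = 0.62555587
  P(H|E) = 0.60112105 / 0.62555587 = 0.9609

Final posterior: 0.9609


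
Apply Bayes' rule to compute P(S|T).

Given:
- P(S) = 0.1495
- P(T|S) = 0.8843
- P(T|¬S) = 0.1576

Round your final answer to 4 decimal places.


Bayes' theorem: P(S|T) = P(T|S) × P(S) / P(T)

Step 1: Calculate P(T) using law of total probability
P(T) = P(T|S)P(S) + P(T|¬S)P(¬S)
     = 0.8843 × 0.1495 + 0.1576 × 0.8505
     = 0.13220285 + 0.13403880
     = 0.26624165

Step 2: Apply Bayes' theorem
P(S|T) = P(T|S) × P(S) / P(T)
       = 0.13220285 / 0.26624165
       = 0.4966


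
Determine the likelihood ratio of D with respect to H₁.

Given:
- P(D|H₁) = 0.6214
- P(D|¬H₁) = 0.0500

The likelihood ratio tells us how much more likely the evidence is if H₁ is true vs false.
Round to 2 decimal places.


Likelihood Ratio (LR) = P(D|H₁) / P(D|¬H₁)

LR = 0.6214 / 0.0500
   = 12.43

The evidence is 12.43 times more likely if H₁ is true than if H₁ is false.
Since LR > 1, the evidence supports H₁ over ¬H₁.


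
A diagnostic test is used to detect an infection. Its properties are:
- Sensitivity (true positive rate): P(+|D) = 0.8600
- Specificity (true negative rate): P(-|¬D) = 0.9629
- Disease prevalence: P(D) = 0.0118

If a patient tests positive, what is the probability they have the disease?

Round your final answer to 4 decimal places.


Let D = has disease, + = positive test

Given:
- P(D) = 0.0118 (prevalence)
- P(+|D) = 0.8600 (sensitivity)
- P(-|¬D) = 0.9629 (specificity)
- P(+|¬D) = 0.0371 (false positive rate = 1 - specificity)

Step 1: Find P(+)
P(+) = P(+|D)P(D) + P(+|¬D)P(¬D)
     = 0.8600 × 0.0118 + 0.0371 × 0.9882
     = 0.01014800 + 0.03666222
     = 0.04681022

Step 2: Apply Bayes' theorem for P(D|+)
P(D|+) = P(+|D)P(D) / P(+)
       = 0.01014800 / 0.04681022
       = 0.2168


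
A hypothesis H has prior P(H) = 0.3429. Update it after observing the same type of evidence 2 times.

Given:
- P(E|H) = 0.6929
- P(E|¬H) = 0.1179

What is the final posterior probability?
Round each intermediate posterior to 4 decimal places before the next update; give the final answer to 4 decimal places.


Sequential Bayesian updating:

Initial prior: P(H) = 0.3429

Update 1:
  P(E) = 0.6929 × 0.3429 + 0.1179 × 0.6571 = 0.23759541 + 0.07747209 = 0.31506750
  P(H|E) = 0.23759541 / 0.31506750 = 0.7541

Update 2:
  P(E) = 0.6929 × 0.7541 + 0.1179 × 0.2459 = 0.52251589 + 0.02899161 = 0.55150750
  P(H|E) = 0.52251589 / 0.55150750 = 0.9474

Final posterior: 0.9474


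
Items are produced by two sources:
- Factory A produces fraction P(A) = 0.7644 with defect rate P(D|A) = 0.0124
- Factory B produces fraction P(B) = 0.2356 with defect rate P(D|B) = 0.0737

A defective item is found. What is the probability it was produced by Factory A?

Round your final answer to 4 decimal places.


Let A = from Factory A, D = defective

Given:
- P(A) = 0.7644, P(B) = 0.2356
- P(D|A) = 0.0124, P(D|B) = 0.0737

Step 1: Find P(D)
P(D) = P(D|A)P(A) + P(D|B)P(B)
     = 0.0124 × 0.7644 + 0.0737 × 0.2356
     = 0.00947856 + 0.01736372
     = 0.02684228

Step 2: Apply Bayes' theorem
P(A|D) = P(D|A)P(A) / P(D)
       = 0.00947856 / 0.02684228
       = 0.3531


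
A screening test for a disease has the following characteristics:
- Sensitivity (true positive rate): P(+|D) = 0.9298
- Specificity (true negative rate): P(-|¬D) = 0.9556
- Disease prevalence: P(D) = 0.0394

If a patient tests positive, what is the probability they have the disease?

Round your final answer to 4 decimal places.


Let D = has disease, + = positive test

Given:
- P(D) = 0.0394 (prevalence)
- P(+|D) = 0.9298 (sensitivity)
- P(-|¬D) = 0.9556 (specificity)
- P(+|¬D) = 0.0444 (false positive rate = 1 - specificity)

Step 1: Find P(+)
P(+) = P(+|D)P(D) + P(+|¬D)P(¬D)
     = 0.9298 × 0.0394 + 0.0444 × 0.9606
     = 0.03663412 + 0.04265064
     = 0.07928476

Step 2: Apply Bayes' theorem for P(D|+)
P(D|+) = P(+|D)P(D) / P(+)
       = 0.03663412 / 0.07928476
       = 0.4621


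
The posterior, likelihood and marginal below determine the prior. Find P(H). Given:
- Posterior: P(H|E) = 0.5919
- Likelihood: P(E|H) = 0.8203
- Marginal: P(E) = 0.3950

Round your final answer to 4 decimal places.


From Bayes' theorem: P(H|E) = P(E|H) × P(H) / P(E)

Rearranging for P(H):
P(H) = P(H|E) × P(E) / P(E|H)
     = 0.5919 × 0.3950 / 0.8203
     = 0.23380050 / 0.8203
     = 0.2850


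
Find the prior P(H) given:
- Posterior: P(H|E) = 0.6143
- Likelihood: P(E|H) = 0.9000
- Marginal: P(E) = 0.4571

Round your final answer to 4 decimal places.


From Bayes' theorem: P(H|E) = P(E|H) × P(H) / P(E)

Rearranging for P(H):
P(H) = P(H|E) × P(E) / P(E|H)
     = 0.6143 × 0.4571 / 0.9000
     = 0.28079653 / 0.9000
     = 0.3120


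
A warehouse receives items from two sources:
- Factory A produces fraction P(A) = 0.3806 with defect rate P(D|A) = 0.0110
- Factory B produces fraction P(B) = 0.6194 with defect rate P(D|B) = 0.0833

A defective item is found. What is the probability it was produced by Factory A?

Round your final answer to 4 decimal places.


Let A = from Factory A, D = defective

Given:
- P(A) = 0.3806, P(B) = 0.6194
- P(D|A) = 0.0110, P(D|B) = 0.0833

Step 1: Find P(D)
P(D) = P(D|A)P(A) + P(D|B)P(B)
     = 0.0110 × 0.3806 + 0.0833 × 0.6194
     = 0.00418660 + 0.05159602
     = 0.05578262

Step 2: Apply Bayes' theorem
P(A|D) = P(D|A)P(A) / P(D)
       = 0.00418660 / 0.05578262
       = 0.0751


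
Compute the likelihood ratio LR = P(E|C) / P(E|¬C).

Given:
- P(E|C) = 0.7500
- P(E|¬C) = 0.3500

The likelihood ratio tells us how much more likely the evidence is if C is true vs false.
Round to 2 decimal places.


Likelihood Ratio (LR) = P(E|C) / P(E|¬C)

LR = 0.7500 / 0.3500
   = 2.14

The evidence is 2.14 times more likely if C is true than if C is false.
Because LR exceeds 1, E is evidence for C.


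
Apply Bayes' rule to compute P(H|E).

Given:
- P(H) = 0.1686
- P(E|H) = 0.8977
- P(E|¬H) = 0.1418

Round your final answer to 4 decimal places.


Bayes' theorem: P(H|E) = P(E|H) × P(H) / P(E)

Step 1: Calculate P(E) using law of total probability
P(E) = P(E|H)P(H) + P(E|¬H)P(¬H)
     = 0.8977 × 0.1686 + 0.1418 × 0.8314
     = 0.15135222 + 0.11789252
     = 0.26924474

Step 2: Apply Bayes' theorem
P(H|E) = P(E|H) × P(H) / P(E)
       = 0.15135222 / 0.26924474
       = 0.5621


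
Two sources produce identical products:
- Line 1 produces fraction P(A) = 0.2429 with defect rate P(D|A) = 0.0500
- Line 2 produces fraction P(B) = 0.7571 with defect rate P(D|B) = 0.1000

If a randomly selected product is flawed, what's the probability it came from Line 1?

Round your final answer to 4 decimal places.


Let A = from Line 1, D = flawed

Given:
- P(A) = 0.2429, P(B) = 0.7571
- P(D|A) = 0.0500, P(D|B) = 0.1000

Step 1: Find P(D)
P(D) = P(D|A)P(A) + P(D|B)P(B)
     = 0.0500 × 0.2429 + 0.1000 × 0.7571
     = 0.01214500 + 0.07571000
     = 0.08785500

Step 2: Apply Bayes' theorem
P(A|D) = P(D|A)P(A) / P(D)
       = 0.01214500 / 0.08785500
       = 0.1382


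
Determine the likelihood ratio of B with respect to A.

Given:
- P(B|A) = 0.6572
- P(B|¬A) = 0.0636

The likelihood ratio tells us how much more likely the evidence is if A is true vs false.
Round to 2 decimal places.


Likelihood Ratio (LR) = P(B|A) / P(B|¬A)

LR = 0.6572 / 0.0636
   = 10.33

The evidence is 10.33 times more likely if A is true than if A is false.
Since LR > 1, the evidence supports A over ¬A.


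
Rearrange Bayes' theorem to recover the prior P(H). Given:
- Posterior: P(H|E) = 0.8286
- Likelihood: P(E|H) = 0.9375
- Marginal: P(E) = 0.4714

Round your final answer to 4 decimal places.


From Bayes' theorem: P(H|E) = P(E|H) × P(H) / P(E)

Rearranging for P(H):
P(H) = P(H|E) × P(E) / P(E|H)
     = 0.8286 × 0.4714 / 0.9375
     = 0.39060204 / 0.9375
     = 0.4166


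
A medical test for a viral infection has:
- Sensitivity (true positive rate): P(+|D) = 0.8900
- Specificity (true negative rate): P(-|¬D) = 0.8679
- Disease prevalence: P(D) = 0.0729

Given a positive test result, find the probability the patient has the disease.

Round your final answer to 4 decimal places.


Let D = has disease, + = positive test

Given:
- P(D) = 0.0729 (prevalence)
- P(+|D) = 0.8900 (sensitivity)
- P(-|¬D) = 0.8679 (specificity)
- P(+|¬D) = 0.1321 (false positive rate = 1 - specificity)

Step 1: Find P(+)
P(+) = P(+|D)P(D) + P(+|¬D)P(¬D)
     = 0.8900 × 0.0729 + 0.1321 × 0.9271
     = 0.06488100 + 0.12246991
     = 0.18735091

Step 2: Apply Bayes' theorem for P(D|+)
P(D|+) = P(+|D)P(D) / P(+)
       = 0.06488100 / 0.18735091
       = 0.3463


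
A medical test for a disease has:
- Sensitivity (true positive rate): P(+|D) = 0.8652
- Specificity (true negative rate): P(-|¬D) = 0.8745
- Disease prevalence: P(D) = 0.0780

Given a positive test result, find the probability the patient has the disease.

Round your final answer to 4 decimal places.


Let D = has disease, + = positive test

Given:
- P(D) = 0.0780 (prevalence)
- P(+|D) = 0.8652 (sensitivity)
- P(-|¬D) = 0.8745 (specificity)
- P(+|¬D) = 0.1255 (false positive rate = 1 - specificity)

Step 1: Find P(+)
P(+) = P(+|D)P(D) + P(+|¬D)P(¬D)
     = 0.8652 × 0.0780 + 0.1255 × 0.9220
     = 0.06748560 + 0.11571100
     = 0.18319660

Step 2: Apply Bayes' theorem for P(D|+)
P(D|+) = P(+|D)P(D) / P(+)
       = 0.06748560 / 0.18319660
       = 0.3684


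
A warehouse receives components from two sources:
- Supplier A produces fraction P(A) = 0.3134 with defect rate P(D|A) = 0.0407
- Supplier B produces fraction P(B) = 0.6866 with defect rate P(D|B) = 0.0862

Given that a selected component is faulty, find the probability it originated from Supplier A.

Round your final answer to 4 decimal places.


Let A = from Supplier A, D = faulty

Given:
- P(A) = 0.3134, P(B) = 0.6866
- P(D|A) = 0.0407, P(D|B) = 0.0862

Step 1: Find P(D)
P(D) = P(D|A)P(A) + P(D|B)P(B)
     = 0.0407 × 0.3134 + 0.0862 × 0.6866
     = 0.01275538 + 0.05918492
     = 0.07194030

Step 2: Apply Bayes' theorem
P(A|D) = P(D|A)P(A) / P(D)
       = 0.01275538 / 0.07194030
       = 0.1773
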